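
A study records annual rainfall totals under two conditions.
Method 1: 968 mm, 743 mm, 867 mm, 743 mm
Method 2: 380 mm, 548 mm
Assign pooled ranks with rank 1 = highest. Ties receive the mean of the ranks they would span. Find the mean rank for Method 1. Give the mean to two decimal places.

2.50

Sorted (descending): 968, 867, 743, 743, 548, 380
The 2 values of 743 occupy positions 3–4 → average rank (3+4)/2 = 3.5.
Method 1 values → pooled ranks: 968→1, 743→3.5, 867→2, 743→3.5
Mean rank = (1 + 3.5 + 2 + 3.5) / 4 = 2.50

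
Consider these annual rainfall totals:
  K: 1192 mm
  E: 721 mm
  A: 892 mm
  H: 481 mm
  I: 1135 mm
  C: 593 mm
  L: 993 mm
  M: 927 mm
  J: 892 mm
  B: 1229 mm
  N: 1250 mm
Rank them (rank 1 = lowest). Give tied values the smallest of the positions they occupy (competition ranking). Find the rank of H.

1

Sorted (ascending): 481, 593, 721, 892, 892, 927, 993, 1135, 1192, 1229, 1250
The 2 values of 892 occupy positions 4–5 → each gets rank 4.
H has value 481 mm → rank 1.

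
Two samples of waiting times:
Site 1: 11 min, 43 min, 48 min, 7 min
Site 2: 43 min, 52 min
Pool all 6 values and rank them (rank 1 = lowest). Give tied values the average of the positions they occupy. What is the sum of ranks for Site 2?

9.5

Sorted (ascending): 7, 11, 43, 43, 48, 52
The 2 values of 43 occupy positions 3–4 → average rank (3+4)/2 = 3.5.
Site 2 values → pooled ranks: 43→3.5, 52→6
Rank sum = 3.5 + 6 = 9.5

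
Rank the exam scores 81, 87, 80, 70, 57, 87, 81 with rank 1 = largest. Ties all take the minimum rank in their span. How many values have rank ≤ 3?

Sorted (descending): 87, 87, 81, 81, 80, 70, 57
The 2 values of 87 occupy positions 1–2 → each gets rank 1.
The 2 values of 81 occupy positions 3–4 → each gets rank 3.
Ranks ≤ 3: {1, 1, 3, 3} → 4 values.

4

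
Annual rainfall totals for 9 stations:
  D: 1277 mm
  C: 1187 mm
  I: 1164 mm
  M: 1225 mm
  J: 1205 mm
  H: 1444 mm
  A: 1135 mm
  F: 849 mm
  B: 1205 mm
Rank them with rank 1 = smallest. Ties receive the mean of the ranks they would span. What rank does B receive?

Sorted (ascending): 849, 1135, 1164, 1187, 1205, 1205, 1225, 1277, 1444
The 2 values of 1205 occupy positions 5–6 → average rank (5+6)/2 = 5.5.
B has value 1205 mm → rank 5.5.

5.5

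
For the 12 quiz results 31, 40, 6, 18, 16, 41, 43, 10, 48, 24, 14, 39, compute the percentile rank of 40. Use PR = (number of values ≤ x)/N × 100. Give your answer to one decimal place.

N = 12.
Strictly below 40: 8. Equal to 40: 1.
PR = 9/12 × 100 = 75.0

75.0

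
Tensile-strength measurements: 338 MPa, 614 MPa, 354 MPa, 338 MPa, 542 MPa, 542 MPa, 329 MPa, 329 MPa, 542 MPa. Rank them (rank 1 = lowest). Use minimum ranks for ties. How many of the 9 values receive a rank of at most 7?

Sorted (ascending): 329, 329, 338, 338, 354, 542, 542, 542, 614
The 2 values of 329 occupy positions 1–2 → each gets rank 1.
The 2 values of 338 occupy positions 3–4 → each gets rank 3.
The 3 values of 542 occupy positions 6–8 → each gets rank 6.
Ranks ≤ 7: {1, 1, 3, 3, 5, 6, 6, 6} → 8 values.

8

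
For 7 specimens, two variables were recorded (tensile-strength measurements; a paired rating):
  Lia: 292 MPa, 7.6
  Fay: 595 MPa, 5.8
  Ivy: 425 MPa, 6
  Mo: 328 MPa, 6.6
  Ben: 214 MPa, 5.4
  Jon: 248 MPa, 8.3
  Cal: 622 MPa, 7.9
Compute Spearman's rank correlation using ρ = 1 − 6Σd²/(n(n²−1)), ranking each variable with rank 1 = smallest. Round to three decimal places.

0.107

Ranks of variable 1: 3, 6, 5, 4, 1, 2, 7
Ranks of variable 2: 5, 2, 3, 4, 1, 7, 6
d = r₁ − r₂: -2, 4, 2, 0, 0, -5, 1
d²: 4, 16, 4, 0, 0, 25, 1; Σd² = 50
ρ = 1 − 6·50/(7·48) = 1 − 300/336 = 0.107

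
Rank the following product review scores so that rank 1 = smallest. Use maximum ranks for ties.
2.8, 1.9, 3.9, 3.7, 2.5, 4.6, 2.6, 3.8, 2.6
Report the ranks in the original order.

Sorted (ascending): 1.9, 2.5, 2.6, 2.6, 2.8, 3.7, 3.8, 3.9, 4.6
The 2 values of 2.6 occupy positions 3–4 → each gets rank 4.

5, 1, 8, 6, 2, 9, 4, 7, 4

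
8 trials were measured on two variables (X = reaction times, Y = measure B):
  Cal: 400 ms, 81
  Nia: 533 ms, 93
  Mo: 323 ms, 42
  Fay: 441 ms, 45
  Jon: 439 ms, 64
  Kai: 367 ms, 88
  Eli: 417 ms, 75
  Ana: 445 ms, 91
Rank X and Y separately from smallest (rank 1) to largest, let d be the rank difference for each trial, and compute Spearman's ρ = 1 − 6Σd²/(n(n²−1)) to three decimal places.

Ranks of variable 1: 3, 8, 1, 6, 5, 2, 4, 7
Ranks of variable 2: 5, 8, 1, 2, 3, 6, 4, 7
d = r₁ − r₂: -2, 0, 0, 4, 2, -4, 0, 0
d²: 4, 0, 0, 16, 4, 16, 0, 0; Σd² = 40
ρ = 1 − 6·40/(8·63) = 1 − 240/504 = 0.524

0.524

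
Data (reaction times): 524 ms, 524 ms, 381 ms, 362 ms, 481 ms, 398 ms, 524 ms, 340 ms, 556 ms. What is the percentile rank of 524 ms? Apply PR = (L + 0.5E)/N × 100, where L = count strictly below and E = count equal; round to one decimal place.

N = 9.
Strictly below 524: 5. Equal to 524: 3.
PR = (5 + 0.5·3)/9 × 100 = 72.2

72.2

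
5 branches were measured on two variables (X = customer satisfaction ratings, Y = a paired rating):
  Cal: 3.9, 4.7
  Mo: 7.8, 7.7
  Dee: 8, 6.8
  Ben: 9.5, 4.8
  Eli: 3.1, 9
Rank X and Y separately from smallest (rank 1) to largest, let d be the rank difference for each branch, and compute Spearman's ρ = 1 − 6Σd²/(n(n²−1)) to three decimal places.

-0.400

Ranks of variable 1: 2, 3, 4, 5, 1
Ranks of variable 2: 1, 4, 3, 2, 5
d = r₁ − r₂: 1, -1, 1, 3, -4
d²: 1, 1, 1, 9, 16; Σd² = 28
ρ = 1 − 6·28/(5·24) = 1 − 168/120 = -0.400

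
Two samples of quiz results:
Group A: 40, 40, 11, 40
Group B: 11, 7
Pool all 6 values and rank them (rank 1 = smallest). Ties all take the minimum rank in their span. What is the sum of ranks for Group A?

Sorted (ascending): 7, 11, 11, 40, 40, 40
The 2 values of 11 occupy positions 2–3 → each gets rank 2.
The 3 values of 40 occupy positions 4–6 → each gets rank 4.
Group A values → pooled ranks: 40→4, 40→4, 11→2, 40→4
Rank sum = 4 + 4 + 2 + 4 = 14

14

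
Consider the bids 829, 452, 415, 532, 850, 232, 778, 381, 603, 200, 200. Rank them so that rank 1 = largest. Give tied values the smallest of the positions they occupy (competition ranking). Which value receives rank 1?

Sorted (descending): 850, 829, 778, 603, 532, 452, 415, 381, 232, 200, 200
The 2 values of 200 occupy positions 10–11 → each gets rank 10.
Rank 1 → value 850.

850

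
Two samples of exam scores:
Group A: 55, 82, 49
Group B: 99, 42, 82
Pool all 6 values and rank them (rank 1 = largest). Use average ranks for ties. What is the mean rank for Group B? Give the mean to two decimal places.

3.17

Sorted (descending): 99, 82, 82, 55, 49, 42
The 2 values of 82 occupy positions 2–3 → average rank (2+3)/2 = 2.5.
Group B values → pooled ranks: 99→1, 42→6, 82→2.5
Mean rank = (1 + 6 + 2.5) / 3 = 3.17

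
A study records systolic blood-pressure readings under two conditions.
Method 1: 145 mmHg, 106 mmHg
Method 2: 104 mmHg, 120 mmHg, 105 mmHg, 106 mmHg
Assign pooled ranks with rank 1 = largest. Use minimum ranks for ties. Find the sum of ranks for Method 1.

4

Sorted (descending): 145, 120, 106, 106, 105, 104
The 2 values of 106 occupy positions 3–4 → each gets rank 3.
Method 1 values → pooled ranks: 145→1, 106→3
Rank sum = 1 + 3 = 4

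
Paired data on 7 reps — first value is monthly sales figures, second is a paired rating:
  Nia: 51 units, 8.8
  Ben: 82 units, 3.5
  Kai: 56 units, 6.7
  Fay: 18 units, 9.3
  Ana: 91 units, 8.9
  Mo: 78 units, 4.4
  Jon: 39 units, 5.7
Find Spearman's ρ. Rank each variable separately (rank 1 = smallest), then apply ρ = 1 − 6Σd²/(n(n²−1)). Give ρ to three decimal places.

-0.357

Ranks of variable 1: 3, 6, 4, 1, 7, 5, 2
Ranks of variable 2: 5, 1, 4, 7, 6, 2, 3
d = r₁ − r₂: -2, 5, 0, -6, 1, 3, -1
d²: 4, 25, 0, 36, 1, 9, 1; Σd² = 76
ρ = 1 − 6·76/(7·48) = 1 − 456/336 = -0.357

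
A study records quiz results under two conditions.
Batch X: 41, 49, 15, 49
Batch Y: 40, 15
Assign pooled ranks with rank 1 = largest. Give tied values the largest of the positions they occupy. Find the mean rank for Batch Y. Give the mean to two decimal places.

Sorted (descending): 49, 49, 41, 40, 15, 15
The 2 values of 49 occupy positions 1–2 → each gets rank 2.
The 2 values of 15 occupy positions 5–6 → each gets rank 6.
Batch Y values → pooled ranks: 40→4, 15→6
Mean rank = (4 + 6) / 2 = 5.00

5.00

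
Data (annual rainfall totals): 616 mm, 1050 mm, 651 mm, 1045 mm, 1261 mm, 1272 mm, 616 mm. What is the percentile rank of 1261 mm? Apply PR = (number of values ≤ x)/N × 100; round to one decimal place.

85.7

N = 7.
Strictly below 1261: 5. Equal to 1261: 1.
PR = 6/7 × 100 = 85.7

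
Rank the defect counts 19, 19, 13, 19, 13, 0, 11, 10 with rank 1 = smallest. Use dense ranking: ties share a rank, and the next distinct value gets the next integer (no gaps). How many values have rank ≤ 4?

5

Sorted (ascending): 0, 10, 11, 13, 13, 19, 19, 19
The 2 values of 13 share dense rank 4.
The 3 values of 19 share dense rank 5.
Remaining distinct values take the next consecutive integers.
Ranks ≤ 4: {1, 2, 3, 4, 4} → 5 values.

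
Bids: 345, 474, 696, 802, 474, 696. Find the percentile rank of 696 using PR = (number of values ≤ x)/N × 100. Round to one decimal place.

N = 6.
Strictly below 696: 3. Equal to 696: 2.
PR = 5/6 × 100 = 83.3

83.3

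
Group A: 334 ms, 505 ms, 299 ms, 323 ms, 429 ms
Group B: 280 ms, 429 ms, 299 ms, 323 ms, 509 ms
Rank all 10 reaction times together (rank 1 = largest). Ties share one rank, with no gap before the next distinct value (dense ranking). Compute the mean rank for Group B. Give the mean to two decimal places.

4.40

Sorted (descending): 509, 505, 429, 429, 334, 323, 323, 299, 299, 280
The 2 values of 429 share dense rank 3.
The 2 values of 323 share dense rank 5.
The 2 values of 299 share dense rank 6.
Remaining distinct values take the next consecutive integers.
Group B values → pooled ranks: 280→7, 429→3, 299→6, 323→5, 509→1
Mean rank = (7 + 3 + 6 + 5 + 1) / 5 = 4.40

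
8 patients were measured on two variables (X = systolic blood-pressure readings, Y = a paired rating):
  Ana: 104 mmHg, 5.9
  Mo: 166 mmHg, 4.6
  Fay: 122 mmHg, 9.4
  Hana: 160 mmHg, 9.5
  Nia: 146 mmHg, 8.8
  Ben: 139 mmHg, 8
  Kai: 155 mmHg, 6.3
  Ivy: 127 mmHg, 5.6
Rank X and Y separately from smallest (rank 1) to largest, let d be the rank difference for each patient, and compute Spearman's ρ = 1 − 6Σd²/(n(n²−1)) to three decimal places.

-0.024

Ranks of variable 1: 1, 8, 2, 7, 5, 4, 6, 3
Ranks of variable 2: 3, 1, 7, 8, 6, 5, 4, 2
d = r₁ − r₂: -2, 7, -5, -1, -1, -1, 2, 1
d²: 4, 49, 25, 1, 1, 1, 4, 1; Σd² = 86
ρ = 1 − 6·86/(8·63) = 1 − 516/504 = -0.024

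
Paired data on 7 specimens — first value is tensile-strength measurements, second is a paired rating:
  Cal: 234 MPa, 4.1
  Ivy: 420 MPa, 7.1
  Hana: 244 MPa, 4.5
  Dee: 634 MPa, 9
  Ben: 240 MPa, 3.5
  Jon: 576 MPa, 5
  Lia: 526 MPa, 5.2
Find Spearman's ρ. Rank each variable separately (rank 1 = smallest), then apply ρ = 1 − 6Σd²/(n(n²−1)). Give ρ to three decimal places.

Ranks of variable 1: 1, 4, 3, 7, 2, 6, 5
Ranks of variable 2: 2, 6, 3, 7, 1, 4, 5
d = r₁ − r₂: -1, -2, 0, 0, 1, 2, 0
d²: 1, 4, 0, 0, 1, 4, 0; Σd² = 10
ρ = 1 − 6·10/(7·48) = 1 − 60/336 = 0.821

0.821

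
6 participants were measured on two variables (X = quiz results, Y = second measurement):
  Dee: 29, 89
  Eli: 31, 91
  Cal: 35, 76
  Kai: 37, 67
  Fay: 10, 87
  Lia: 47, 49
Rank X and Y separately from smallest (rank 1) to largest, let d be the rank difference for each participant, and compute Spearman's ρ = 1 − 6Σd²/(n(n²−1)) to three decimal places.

-0.771

Ranks of variable 1: 2, 3, 4, 5, 1, 6
Ranks of variable 2: 5, 6, 3, 2, 4, 1
d = r₁ − r₂: -3, -3, 1, 3, -3, 5
d²: 9, 9, 1, 9, 9, 25; Σd² = 62
ρ = 1 − 6·62/(6·35) = 1 − 372/210 = -0.771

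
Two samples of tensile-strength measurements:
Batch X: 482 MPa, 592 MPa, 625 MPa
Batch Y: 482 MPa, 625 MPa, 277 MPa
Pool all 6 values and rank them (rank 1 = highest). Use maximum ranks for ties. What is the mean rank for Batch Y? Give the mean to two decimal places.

Sorted (descending): 625, 625, 592, 482, 482, 277
The 2 values of 625 occupy positions 1–2 → each gets rank 2.
The 2 values of 482 occupy positions 4–5 → each gets rank 5.
Batch Y values → pooled ranks: 482→5, 625→2, 277→6
Mean rank = (5 + 2 + 6) / 3 = 4.33

4.33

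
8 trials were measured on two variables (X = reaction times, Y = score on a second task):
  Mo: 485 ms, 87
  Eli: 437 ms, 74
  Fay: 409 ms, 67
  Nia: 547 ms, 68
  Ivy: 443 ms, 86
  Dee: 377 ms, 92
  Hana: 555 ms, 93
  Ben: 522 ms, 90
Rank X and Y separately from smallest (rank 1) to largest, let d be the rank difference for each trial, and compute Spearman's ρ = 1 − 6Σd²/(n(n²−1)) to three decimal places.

Ranks of variable 1: 5, 3, 2, 7, 4, 1, 8, 6
Ranks of variable 2: 5, 3, 1, 2, 4, 7, 8, 6
d = r₁ − r₂: 0, 0, 1, 5, 0, -6, 0, 0
d²: 0, 0, 1, 25, 0, 36, 0, 0; Σd² = 62
ρ = 1 − 6·62/(8·63) = 1 − 372/504 = 0.262

0.262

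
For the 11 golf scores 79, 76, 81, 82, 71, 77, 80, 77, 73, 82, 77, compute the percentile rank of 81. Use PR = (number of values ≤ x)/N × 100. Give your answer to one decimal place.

81.8

N = 11.
Strictly below 81: 8. Equal to 81: 1.
PR = 9/11 × 100 = 81.8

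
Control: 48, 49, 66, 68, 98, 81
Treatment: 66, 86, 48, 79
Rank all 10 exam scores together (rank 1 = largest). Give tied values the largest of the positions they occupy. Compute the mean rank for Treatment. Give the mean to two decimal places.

5.75

Sorted (descending): 98, 86, 81, 79, 68, 66, 66, 49, 48, 48
The 2 values of 66 occupy positions 6–7 → each gets rank 7.
The 2 values of 48 occupy positions 9–10 → each gets rank 10.
Treatment values → pooled ranks: 66→7, 86→2, 48→10, 79→4
Mean rank = (7 + 2 + 10 + 4) / 4 = 5.75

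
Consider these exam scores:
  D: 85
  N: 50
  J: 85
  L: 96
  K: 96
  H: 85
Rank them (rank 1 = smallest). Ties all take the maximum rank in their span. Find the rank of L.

6

Sorted (ascending): 50, 85, 85, 85, 96, 96
The 3 values of 85 occupy positions 2–4 → each gets rank 4.
The 2 values of 96 occupy positions 5–6 → each gets rank 6.
L has value 96 → rank 6.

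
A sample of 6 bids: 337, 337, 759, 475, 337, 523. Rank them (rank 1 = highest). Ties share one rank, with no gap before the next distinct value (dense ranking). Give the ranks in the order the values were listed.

Sorted (descending): 759, 523, 475, 337, 337, 337
The 3 values of 337 share dense rank 4.
Remaining distinct values take the next consecutive integers.

4, 4, 1, 3, 4, 2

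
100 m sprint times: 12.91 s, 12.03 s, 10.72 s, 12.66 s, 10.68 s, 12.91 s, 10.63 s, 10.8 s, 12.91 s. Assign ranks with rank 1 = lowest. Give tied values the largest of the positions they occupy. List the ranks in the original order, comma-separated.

Sorted (ascending): 10.63, 10.68, 10.72, 10.8, 12.03, 12.66, 12.91, 12.91, 12.91
The 3 values of 12.91 occupy positions 7–9 → each gets rank 9.

9, 5, 3, 6, 2, 9, 1, 4, 9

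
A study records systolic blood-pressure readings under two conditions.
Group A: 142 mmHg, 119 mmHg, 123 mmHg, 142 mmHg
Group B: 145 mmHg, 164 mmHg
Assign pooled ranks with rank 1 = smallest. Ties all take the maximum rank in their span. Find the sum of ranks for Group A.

Sorted (ascending): 119, 123, 142, 142, 145, 164
The 2 values of 142 occupy positions 3–4 → each gets rank 4.
Group A values → pooled ranks: 142→4, 119→1, 123→2, 142→4
Rank sum = 4 + 1 + 2 + 4 = 11

11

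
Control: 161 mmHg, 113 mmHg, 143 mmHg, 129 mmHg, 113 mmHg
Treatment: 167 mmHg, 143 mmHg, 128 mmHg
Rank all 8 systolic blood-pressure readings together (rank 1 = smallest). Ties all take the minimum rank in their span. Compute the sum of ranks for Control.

Sorted (ascending): 113, 113, 128, 129, 143, 143, 161, 167
The 2 values of 113 occupy positions 1–2 → each gets rank 1.
The 2 values of 143 occupy positions 5–6 → each gets rank 5.
Control values → pooled ranks: 161→7, 113→1, 143→5, 129→4, 113→1
Rank sum = 7 + 1 + 5 + 4 + 1 = 18

18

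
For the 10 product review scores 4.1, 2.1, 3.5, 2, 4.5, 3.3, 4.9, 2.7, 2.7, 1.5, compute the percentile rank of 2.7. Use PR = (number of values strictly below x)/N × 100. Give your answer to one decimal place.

N = 10.
Strictly below 2.7: 3. Equal to 2.7: 2.
PR = 3/10 × 100 = 30.0

30.0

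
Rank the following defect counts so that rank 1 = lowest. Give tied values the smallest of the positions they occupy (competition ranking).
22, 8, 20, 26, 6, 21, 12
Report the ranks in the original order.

6, 2, 4, 7, 1, 5, 3

Sorted (ascending): 6, 8, 12, 20, 21, 22, 26
No ties — each value takes its position as its rank.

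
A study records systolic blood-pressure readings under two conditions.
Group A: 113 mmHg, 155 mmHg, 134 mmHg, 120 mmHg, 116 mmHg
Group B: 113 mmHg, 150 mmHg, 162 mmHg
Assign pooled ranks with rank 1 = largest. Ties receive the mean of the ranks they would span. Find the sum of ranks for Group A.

24.5

Sorted (descending): 162, 155, 150, 134, 120, 116, 113, 113
The 2 values of 113 occupy positions 7–8 → average rank (7+8)/2 = 7.5.
Group A values → pooled ranks: 113→7.5, 155→2, 134→4, 120→5, 116→6
Rank sum = 7.5 + 2 + 4 + 5 + 6 = 24.5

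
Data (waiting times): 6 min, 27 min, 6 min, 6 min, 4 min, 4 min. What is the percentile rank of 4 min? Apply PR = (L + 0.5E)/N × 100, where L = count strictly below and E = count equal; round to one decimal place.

N = 6.
Strictly below 4: 0. Equal to 4: 2.
PR = (0 + 0.5·2)/6 × 100 = 16.7

16.7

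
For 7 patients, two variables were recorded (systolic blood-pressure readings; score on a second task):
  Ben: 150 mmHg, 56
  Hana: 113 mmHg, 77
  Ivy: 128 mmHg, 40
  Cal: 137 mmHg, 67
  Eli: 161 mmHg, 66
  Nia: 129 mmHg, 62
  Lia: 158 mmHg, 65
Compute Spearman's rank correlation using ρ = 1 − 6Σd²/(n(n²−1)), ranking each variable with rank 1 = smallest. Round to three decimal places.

-0.036

Ranks of variable 1: 5, 1, 2, 4, 7, 3, 6
Ranks of variable 2: 2, 7, 1, 6, 5, 3, 4
d = r₁ − r₂: 3, -6, 1, -2, 2, 0, 2
d²: 9, 36, 1, 4, 4, 0, 4; Σd² = 58
ρ = 1 − 6·58/(7·48) = 1 − 348/336 = -0.036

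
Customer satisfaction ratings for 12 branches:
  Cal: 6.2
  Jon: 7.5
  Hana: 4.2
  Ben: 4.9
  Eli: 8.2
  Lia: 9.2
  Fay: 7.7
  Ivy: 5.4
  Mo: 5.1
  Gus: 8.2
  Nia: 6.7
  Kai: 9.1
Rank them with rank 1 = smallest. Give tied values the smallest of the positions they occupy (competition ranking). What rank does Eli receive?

Sorted (ascending): 4.2, 4.9, 5.1, 5.4, 6.2, 6.7, 7.5, 7.7, 8.2, 8.2, 9.1, 9.2
The 2 values of 8.2 occupy positions 9–10 → each gets rank 9.
Eli has value 8.2 → rank 9.

9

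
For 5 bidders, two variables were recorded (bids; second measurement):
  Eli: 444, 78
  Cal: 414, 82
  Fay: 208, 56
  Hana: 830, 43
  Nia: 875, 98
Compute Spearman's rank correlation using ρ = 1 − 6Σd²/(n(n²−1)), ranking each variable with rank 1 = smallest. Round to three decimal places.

Ranks of variable 1: 3, 2, 1, 4, 5
Ranks of variable 2: 3, 4, 2, 1, 5
d = r₁ − r₂: 0, -2, -1, 3, 0
d²: 0, 4, 1, 9, 0; Σd² = 14
ρ = 1 − 6·14/(5·24) = 1 − 84/120 = 0.300

0.300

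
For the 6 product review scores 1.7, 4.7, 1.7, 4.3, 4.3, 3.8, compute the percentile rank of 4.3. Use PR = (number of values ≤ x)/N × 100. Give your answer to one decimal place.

83.3

N = 6.
Strictly below 4.3: 3. Equal to 4.3: 2.
PR = 5/6 × 100 = 83.3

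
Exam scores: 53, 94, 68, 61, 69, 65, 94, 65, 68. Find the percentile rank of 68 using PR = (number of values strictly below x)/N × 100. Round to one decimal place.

N = 9.
Strictly below 68: 4. Equal to 68: 2.
PR = 4/9 × 100 = 44.4

44.4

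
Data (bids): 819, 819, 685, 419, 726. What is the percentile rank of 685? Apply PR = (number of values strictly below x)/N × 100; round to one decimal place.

N = 5.
Strictly below 685: 1. Equal to 685: 1.
PR = 1/5 × 100 = 20.0

20.0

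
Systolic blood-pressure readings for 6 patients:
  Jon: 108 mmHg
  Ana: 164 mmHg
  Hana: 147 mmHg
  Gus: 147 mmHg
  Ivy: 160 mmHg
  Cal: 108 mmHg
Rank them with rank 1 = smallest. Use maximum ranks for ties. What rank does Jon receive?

2

Sorted (ascending): 108, 108, 147, 147, 160, 164
The 2 values of 108 occupy positions 1–2 → each gets rank 2.
The 2 values of 147 occupy positions 3–4 → each gets rank 4.
Jon has value 108 mmHg → rank 2.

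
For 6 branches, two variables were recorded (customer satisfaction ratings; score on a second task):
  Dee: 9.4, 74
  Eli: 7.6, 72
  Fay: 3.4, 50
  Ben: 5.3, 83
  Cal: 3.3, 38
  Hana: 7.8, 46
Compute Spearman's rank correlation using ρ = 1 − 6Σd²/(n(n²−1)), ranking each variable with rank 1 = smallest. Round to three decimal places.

Ranks of variable 1: 6, 4, 2, 3, 1, 5
Ranks of variable 2: 5, 4, 3, 6, 1, 2
d = r₁ − r₂: 1, 0, -1, -3, 0, 3
d²: 1, 0, 1, 9, 0, 9; Σd² = 20
ρ = 1 − 6·20/(6·35) = 1 − 120/210 = 0.429

0.429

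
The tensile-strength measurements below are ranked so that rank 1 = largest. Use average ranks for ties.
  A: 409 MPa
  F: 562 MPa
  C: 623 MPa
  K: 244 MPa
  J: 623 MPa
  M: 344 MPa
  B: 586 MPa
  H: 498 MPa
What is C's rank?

Sorted (descending): 623, 623, 586, 562, 498, 409, 344, 244
The 2 values of 623 occupy positions 1–2 → average rank (1+2)/2 = 1.5.
C has value 623 MPa → rank 1.5.

1.5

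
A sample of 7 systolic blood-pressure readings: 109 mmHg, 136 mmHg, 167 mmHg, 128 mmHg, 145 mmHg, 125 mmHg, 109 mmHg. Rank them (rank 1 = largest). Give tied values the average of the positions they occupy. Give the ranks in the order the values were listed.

6.5, 3, 1, 4, 2, 5, 6.5

Sorted (descending): 167, 145, 136, 128, 125, 109, 109
The 2 values of 109 occupy positions 6–7 → average rank (6+7)/2 = 6.5.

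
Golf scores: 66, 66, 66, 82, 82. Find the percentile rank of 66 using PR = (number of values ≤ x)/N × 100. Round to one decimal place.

N = 5.
Strictly below 66: 0. Equal to 66: 3.
PR = 3/5 × 100 = 60.0

60.0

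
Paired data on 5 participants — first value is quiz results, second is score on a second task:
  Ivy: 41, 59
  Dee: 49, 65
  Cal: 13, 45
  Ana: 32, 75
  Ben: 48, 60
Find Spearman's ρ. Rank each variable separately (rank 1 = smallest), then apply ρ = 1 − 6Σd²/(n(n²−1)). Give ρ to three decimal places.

0.400

Ranks of variable 1: 3, 5, 1, 2, 4
Ranks of variable 2: 2, 4, 1, 5, 3
d = r₁ − r₂: 1, 1, 0, -3, 1
d²: 1, 1, 0, 9, 1; Σd² = 12
ρ = 1 − 6·12/(5·24) = 1 − 72/120 = 0.400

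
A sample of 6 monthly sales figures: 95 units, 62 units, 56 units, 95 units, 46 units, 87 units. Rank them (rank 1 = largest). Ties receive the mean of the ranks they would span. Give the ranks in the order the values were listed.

Sorted (descending): 95, 95, 87, 62, 56, 46
The 2 values of 95 occupy positions 1–2 → average rank (1+2)/2 = 1.5.

1.5, 4, 5, 1.5, 6, 3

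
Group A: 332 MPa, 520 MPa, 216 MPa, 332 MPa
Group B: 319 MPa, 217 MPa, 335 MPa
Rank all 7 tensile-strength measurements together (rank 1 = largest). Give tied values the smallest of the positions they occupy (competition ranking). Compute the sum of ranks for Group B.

Sorted (descending): 520, 335, 332, 332, 319, 217, 216
The 2 values of 332 occupy positions 3–4 → each gets rank 3.
Group B values → pooled ranks: 319→5, 217→6, 335→2
Rank sum = 5 + 6 + 2 = 13

13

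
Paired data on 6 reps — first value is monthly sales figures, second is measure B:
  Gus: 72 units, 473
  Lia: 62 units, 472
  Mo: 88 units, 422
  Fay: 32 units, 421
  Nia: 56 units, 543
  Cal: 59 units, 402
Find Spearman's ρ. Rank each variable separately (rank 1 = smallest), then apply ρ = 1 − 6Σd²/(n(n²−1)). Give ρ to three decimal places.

0.143

Ranks of variable 1: 5, 4, 6, 1, 2, 3
Ranks of variable 2: 5, 4, 3, 2, 6, 1
d = r₁ − r₂: 0, 0, 3, -1, -4, 2
d²: 0, 0, 9, 1, 16, 4; Σd² = 30
ρ = 1 − 6·30/(6·35) = 1 − 180/210 = 0.143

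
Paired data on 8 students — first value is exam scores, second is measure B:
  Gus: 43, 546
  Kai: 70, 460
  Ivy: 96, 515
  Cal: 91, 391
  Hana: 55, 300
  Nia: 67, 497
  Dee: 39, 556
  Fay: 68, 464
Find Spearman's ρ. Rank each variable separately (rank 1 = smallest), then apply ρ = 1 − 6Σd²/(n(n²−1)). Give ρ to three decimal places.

Ranks of variable 1: 2, 6, 8, 7, 3, 4, 1, 5
Ranks of variable 2: 7, 3, 6, 2, 1, 5, 8, 4
d = r₁ − r₂: -5, 3, 2, 5, 2, -1, -7, 1
d²: 25, 9, 4, 25, 4, 1, 49, 1; Σd² = 118
ρ = 1 − 6·118/(8·63) = 1 − 708/504 = -0.405

-0.405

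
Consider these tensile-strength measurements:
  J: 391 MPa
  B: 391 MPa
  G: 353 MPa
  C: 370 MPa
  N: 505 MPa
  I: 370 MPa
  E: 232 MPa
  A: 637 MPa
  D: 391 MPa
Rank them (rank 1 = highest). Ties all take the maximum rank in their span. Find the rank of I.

Sorted (descending): 637, 505, 391, 391, 391, 370, 370, 353, 232
The 3 values of 391 occupy positions 3–5 → each gets rank 5.
The 2 values of 370 occupy positions 6–7 → each gets rank 7.
I has value 370 MPa → rank 7.

7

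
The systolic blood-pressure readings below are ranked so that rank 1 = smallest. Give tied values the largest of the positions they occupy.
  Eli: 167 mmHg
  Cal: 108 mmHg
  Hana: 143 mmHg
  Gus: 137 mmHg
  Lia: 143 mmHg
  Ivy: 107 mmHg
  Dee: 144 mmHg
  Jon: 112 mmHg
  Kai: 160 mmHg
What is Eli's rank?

9

Sorted (ascending): 107, 108, 112, 137, 143, 143, 144, 160, 167
The 2 values of 143 occupy positions 5–6 → each gets rank 6.
Eli has value 167 mmHg → rank 9.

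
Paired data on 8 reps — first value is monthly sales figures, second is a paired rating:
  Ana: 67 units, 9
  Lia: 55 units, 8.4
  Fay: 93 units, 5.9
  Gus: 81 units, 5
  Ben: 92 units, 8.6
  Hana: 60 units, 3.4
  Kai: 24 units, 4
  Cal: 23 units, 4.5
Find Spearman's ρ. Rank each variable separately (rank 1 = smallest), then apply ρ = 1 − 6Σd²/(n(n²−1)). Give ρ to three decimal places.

Ranks of variable 1: 5, 3, 8, 6, 7, 4, 2, 1
Ranks of variable 2: 8, 6, 5, 4, 7, 1, 2, 3
d = r₁ − r₂: -3, -3, 3, 2, 0, 3, 0, -2
d²: 9, 9, 9, 4, 0, 9, 0, 4; Σd² = 44
ρ = 1 − 6·44/(8·63) = 1 − 264/504 = 0.476

0.476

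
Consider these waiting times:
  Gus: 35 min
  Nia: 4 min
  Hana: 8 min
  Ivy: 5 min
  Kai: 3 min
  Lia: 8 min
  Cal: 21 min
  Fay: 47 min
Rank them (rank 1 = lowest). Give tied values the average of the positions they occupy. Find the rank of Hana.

4.5

Sorted (ascending): 3, 4, 5, 8, 8, 21, 35, 47
The 2 values of 8 occupy positions 4–5 → average rank (4+5)/2 = 4.5.
Hana has value 8 min → rank 4.5.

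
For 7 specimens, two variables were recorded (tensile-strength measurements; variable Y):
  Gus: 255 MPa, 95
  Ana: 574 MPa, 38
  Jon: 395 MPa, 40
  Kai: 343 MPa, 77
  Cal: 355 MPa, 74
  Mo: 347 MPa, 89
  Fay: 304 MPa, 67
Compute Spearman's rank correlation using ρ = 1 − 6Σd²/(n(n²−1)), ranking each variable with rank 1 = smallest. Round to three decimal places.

Ranks of variable 1: 1, 7, 6, 3, 5, 4, 2
Ranks of variable 2: 7, 1, 2, 5, 4, 6, 3
d = r₁ − r₂: -6, 6, 4, -2, 1, -2, -1
d²: 36, 36, 16, 4, 1, 4, 1; Σd² = 98
ρ = 1 − 6·98/(7·48) = 1 − 588/336 = -0.750

-0.750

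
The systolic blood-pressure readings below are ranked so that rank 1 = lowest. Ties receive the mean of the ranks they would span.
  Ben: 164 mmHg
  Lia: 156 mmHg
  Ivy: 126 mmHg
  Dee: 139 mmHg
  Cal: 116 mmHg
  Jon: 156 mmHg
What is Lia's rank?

4.5

Sorted (ascending): 116, 126, 139, 156, 156, 164
The 2 values of 156 occupy positions 4–5 → average rank (4+5)/2 = 4.5.
Lia has value 156 mmHg → rank 4.5.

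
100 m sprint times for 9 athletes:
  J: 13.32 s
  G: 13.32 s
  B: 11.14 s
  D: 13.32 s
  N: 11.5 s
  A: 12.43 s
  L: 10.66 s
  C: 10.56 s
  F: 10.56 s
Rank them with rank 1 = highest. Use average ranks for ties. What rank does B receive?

6

Sorted (descending): 13.32, 13.32, 13.32, 12.43, 11.5, 11.14, 10.66, 10.56, 10.56
The 3 values of 13.32 occupy positions 1–3 → average rank 2.
The 2 values of 10.56 occupy positions 8–9 → average rank (8+9)/2 = 8.5.
B has value 11.14 s → rank 6.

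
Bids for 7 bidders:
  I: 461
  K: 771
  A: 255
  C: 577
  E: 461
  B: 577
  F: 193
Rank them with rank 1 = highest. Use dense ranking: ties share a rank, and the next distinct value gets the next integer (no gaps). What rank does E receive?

Sorted (descending): 771, 577, 577, 461, 461, 255, 193
The 2 values of 577 share dense rank 2.
The 2 values of 461 share dense rank 3.
Remaining distinct values take the next consecutive integers.
E has value 461 → rank 3.

3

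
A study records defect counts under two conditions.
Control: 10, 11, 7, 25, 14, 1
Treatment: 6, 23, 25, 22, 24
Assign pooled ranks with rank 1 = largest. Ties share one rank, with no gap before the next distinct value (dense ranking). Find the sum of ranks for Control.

Sorted (descending): 25, 25, 24, 23, 22, 14, 11, 10, 7, 6, 1
The 2 values of 25 share dense rank 1.
Remaining distinct values take the next consecutive integers.
Control values → pooled ranks: 10→7, 11→6, 7→8, 25→1, 14→5, 1→10
Rank sum = 7 + 6 + 8 + 1 + 5 + 10 = 37

37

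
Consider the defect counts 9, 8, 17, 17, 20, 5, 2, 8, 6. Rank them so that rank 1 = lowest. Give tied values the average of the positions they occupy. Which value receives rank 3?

Sorted (ascending): 2, 5, 6, 8, 8, 9, 17, 17, 20
The 2 values of 8 occupy positions 4–5 → average rank (4+5)/2 = 4.5.
The 2 values of 17 occupy positions 7–8 → average rank (7+8)/2 = 7.5.
Rank 3 → value 6.

6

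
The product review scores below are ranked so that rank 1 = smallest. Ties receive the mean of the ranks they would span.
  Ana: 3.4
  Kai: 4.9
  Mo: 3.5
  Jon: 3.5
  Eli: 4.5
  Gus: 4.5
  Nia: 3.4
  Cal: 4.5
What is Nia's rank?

1.5

Sorted (ascending): 3.4, 3.4, 3.5, 3.5, 4.5, 4.5, 4.5, 4.9
The 2 values of 3.4 occupy positions 1–2 → average rank (1+2)/2 = 1.5.
The 2 values of 3.5 occupy positions 3–4 → average rank (3+4)/2 = 3.5.
The 3 values of 4.5 occupy positions 5–7 → average rank 6.
Nia has value 3.4 → rank 1.5.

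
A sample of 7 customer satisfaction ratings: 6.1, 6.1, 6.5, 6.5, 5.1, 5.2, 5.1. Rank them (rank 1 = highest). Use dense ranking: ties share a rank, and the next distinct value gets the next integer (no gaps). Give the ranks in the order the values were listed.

2, 2, 1, 1, 4, 3, 4

Sorted (descending): 6.5, 6.5, 6.1, 6.1, 5.2, 5.1, 5.1
The 2 values of 6.5 share dense rank 1.
The 2 values of 6.1 share dense rank 2.
The 2 values of 5.1 share dense rank 4.
Remaining distinct values take the next consecutive integers.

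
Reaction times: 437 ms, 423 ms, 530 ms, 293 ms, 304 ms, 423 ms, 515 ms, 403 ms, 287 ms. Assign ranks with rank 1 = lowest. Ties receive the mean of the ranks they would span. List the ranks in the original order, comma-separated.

Sorted (ascending): 287, 293, 304, 403, 423, 423, 437, 515, 530
The 2 values of 423 occupy positions 5–6 → average rank (5+6)/2 = 5.5.

7, 5.5, 9, 2, 3, 5.5, 8, 4, 1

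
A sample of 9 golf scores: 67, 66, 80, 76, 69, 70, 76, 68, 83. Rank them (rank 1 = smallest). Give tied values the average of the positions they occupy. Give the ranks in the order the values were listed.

2, 1, 8, 6.5, 4, 5, 6.5, 3, 9

Sorted (ascending): 66, 67, 68, 69, 70, 76, 76, 80, 83
The 2 values of 76 occupy positions 6–7 → average rank (6+7)/2 = 6.5.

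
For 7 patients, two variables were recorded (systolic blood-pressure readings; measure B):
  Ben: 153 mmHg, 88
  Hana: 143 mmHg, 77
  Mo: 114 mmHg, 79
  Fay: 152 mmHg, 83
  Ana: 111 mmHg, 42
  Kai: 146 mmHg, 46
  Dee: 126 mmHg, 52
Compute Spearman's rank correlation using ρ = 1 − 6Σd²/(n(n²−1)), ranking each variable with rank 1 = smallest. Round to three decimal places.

0.679

Ranks of variable 1: 7, 4, 2, 6, 1, 5, 3
Ranks of variable 2: 7, 4, 5, 6, 1, 2, 3
d = r₁ − r₂: 0, 0, -3, 0, 0, 3, 0
d²: 0, 0, 9, 0, 0, 9, 0; Σd² = 18
ρ = 1 − 6·18/(7·48) = 1 − 108/336 = 0.679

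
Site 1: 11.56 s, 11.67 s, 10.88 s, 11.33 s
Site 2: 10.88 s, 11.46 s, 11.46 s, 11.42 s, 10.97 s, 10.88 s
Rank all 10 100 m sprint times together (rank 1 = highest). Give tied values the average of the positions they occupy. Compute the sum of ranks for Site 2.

Sorted (descending): 11.67, 11.56, 11.46, 11.46, 11.42, 11.33, 10.97, 10.88, 10.88, 10.88
The 2 values of 11.46 occupy positions 3–4 → average rank (3+4)/2 = 3.5.
The 3 values of 10.88 occupy positions 8–10 → average rank 9.
Site 2 values → pooled ranks: 10.88→9, 11.46→3.5, 11.46→3.5, 11.42→5, 10.97→7, 10.88→9
Rank sum = 9 + 3.5 + 3.5 + 5 + 7 + 9 = 37

37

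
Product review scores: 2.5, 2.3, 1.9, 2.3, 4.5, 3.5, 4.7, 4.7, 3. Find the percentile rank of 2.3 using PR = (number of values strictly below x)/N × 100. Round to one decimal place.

11.1

N = 9.
Strictly below 2.3: 1. Equal to 2.3: 2.
PR = 1/9 × 100 = 11.1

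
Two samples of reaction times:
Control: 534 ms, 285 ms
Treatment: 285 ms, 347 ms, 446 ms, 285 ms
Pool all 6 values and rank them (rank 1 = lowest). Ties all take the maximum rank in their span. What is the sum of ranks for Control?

Sorted (ascending): 285, 285, 285, 347, 446, 534
The 3 values of 285 occupy positions 1–3 → each gets rank 3.
Control values → pooled ranks: 534→6, 285→3
Rank sum = 6 + 3 = 9

9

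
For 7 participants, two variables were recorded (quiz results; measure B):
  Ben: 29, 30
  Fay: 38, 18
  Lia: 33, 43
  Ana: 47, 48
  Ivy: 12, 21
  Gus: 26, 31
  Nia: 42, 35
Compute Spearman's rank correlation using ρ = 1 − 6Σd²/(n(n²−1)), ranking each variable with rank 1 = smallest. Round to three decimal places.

0.536

Ranks of variable 1: 3, 5, 4, 7, 1, 2, 6
Ranks of variable 2: 3, 1, 6, 7, 2, 4, 5
d = r₁ − r₂: 0, 4, -2, 0, -1, -2, 1
d²: 0, 16, 4, 0, 1, 4, 1; Σd² = 26
ρ = 1 − 6·26/(7·48) = 1 − 156/336 = 0.536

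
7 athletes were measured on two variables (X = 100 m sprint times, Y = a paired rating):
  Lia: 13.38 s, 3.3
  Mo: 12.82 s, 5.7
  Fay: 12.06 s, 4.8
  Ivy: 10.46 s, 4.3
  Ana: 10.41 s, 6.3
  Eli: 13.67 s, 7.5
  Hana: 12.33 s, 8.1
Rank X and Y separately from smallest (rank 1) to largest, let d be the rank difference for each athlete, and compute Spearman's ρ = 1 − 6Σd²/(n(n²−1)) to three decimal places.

Ranks of variable 1: 6, 5, 3, 2, 1, 7, 4
Ranks of variable 2: 1, 4, 3, 2, 5, 6, 7
d = r₁ − r₂: 5, 1, 0, 0, -4, 1, -3
d²: 25, 1, 0, 0, 16, 1, 9; Σd² = 52
ρ = 1 − 6·52/(7·48) = 1 − 312/336 = 0.071

0.071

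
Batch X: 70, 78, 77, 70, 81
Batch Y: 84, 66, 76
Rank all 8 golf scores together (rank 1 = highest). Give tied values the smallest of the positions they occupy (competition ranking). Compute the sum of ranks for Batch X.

21

Sorted (descending): 84, 81, 78, 77, 76, 70, 70, 66
The 2 values of 70 occupy positions 6–7 → each gets rank 6.
Batch X values → pooled ranks: 70→6, 78→3, 77→4, 70→6, 81→2
Rank sum = 6 + 3 + 4 + 6 + 2 = 21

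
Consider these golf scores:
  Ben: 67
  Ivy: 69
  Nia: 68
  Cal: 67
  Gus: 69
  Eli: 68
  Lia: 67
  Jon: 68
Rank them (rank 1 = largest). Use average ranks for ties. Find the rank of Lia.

Sorted (descending): 69, 69, 68, 68, 68, 67, 67, 67
The 2 values of 69 occupy positions 1–2 → average rank (1+2)/2 = 1.5.
The 3 values of 68 occupy positions 3–5 → average rank 4.
The 3 values of 67 occupy positions 6–8 → average rank 7.
Lia has value 67 → rank 7.

7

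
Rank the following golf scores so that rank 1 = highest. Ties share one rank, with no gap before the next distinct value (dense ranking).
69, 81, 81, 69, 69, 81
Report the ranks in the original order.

2, 1, 1, 2, 2, 1

Sorted (descending): 81, 81, 81, 69, 69, 69
The 3 values of 81 share dense rank 1.
The 3 values of 69 share dense rank 2.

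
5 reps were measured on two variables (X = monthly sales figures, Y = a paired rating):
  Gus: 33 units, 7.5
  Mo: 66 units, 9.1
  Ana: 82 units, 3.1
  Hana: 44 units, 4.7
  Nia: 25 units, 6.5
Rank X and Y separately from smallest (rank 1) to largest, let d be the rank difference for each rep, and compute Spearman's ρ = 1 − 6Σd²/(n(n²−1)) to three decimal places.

-0.300

Ranks of variable 1: 2, 4, 5, 3, 1
Ranks of variable 2: 4, 5, 1, 2, 3
d = r₁ − r₂: -2, -1, 4, 1, -2
d²: 4, 1, 16, 1, 4; Σd² = 26
ρ = 1 − 6·26/(5·24) = 1 − 156/120 = -0.300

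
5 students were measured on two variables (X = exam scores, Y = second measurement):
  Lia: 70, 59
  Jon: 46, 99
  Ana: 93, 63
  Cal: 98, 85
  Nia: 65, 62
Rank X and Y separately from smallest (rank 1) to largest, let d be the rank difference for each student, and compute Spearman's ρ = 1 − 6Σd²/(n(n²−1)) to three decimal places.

-0.100

Ranks of variable 1: 3, 1, 4, 5, 2
Ranks of variable 2: 1, 5, 3, 4, 2
d = r₁ − r₂: 2, -4, 1, 1, 0
d²: 4, 16, 1, 1, 0; Σd² = 22
ρ = 1 − 6·22/(5·24) = 1 − 132/120 = -0.100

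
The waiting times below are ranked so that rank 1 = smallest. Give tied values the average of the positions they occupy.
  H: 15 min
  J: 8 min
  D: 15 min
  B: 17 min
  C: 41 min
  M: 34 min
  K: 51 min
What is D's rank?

Sorted (ascending): 8, 15, 15, 17, 34, 41, 51
The 2 values of 15 occupy positions 2–3 → average rank (2+3)/2 = 2.5.
D has value 15 min → rank 2.5.

2.5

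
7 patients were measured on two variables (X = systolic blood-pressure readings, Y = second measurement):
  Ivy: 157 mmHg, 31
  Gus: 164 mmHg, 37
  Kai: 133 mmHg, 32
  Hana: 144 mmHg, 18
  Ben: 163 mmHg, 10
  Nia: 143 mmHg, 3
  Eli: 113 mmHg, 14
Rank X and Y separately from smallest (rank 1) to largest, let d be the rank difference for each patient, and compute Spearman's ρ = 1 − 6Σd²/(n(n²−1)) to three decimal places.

0.286

Ranks of variable 1: 5, 7, 2, 4, 6, 3, 1
Ranks of variable 2: 5, 7, 6, 4, 2, 1, 3
d = r₁ − r₂: 0, 0, -4, 0, 4, 2, -2
d²: 0, 0, 16, 0, 16, 4, 4; Σd² = 40
ρ = 1 − 6·40/(7·48) = 1 − 240/336 = 0.286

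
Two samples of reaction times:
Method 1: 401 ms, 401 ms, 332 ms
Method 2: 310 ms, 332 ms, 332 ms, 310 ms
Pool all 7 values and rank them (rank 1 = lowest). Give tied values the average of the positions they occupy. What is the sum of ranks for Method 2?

11

Sorted (ascending): 310, 310, 332, 332, 332, 401, 401
The 2 values of 310 occupy positions 1–2 → average rank (1+2)/2 = 1.5.
The 3 values of 332 occupy positions 3–5 → average rank 4.
The 2 values of 401 occupy positions 6–7 → average rank (6+7)/2 = 6.5.
Method 2 values → pooled ranks: 310→1.5, 332→4, 332→4, 310→1.5
Rank sum = 1.5 + 4 + 4 + 1.5 = 11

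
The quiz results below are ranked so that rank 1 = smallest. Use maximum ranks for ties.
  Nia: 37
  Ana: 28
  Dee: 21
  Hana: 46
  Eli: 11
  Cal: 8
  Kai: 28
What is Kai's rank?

Sorted (ascending): 8, 11, 21, 28, 28, 37, 46
The 2 values of 28 occupy positions 4–5 → each gets rank 5.
Kai has value 28 → rank 5.

5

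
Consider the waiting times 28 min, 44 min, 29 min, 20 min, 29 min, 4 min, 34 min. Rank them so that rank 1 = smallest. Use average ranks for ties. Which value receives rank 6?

Sorted (ascending): 4, 20, 28, 29, 29, 34, 44
The 2 values of 29 occupy positions 4–5 → average rank (4+5)/2 = 4.5.
Rank 6 → value 34.

34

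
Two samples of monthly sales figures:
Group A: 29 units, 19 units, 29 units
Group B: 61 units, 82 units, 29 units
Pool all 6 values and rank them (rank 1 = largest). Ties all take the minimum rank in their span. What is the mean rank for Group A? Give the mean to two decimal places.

4.00

Sorted (descending): 82, 61, 29, 29, 29, 19
The 3 values of 29 occupy positions 3–5 → each gets rank 3.
Group A values → pooled ranks: 29→3, 19→6, 29→3
Mean rank = (3 + 6 + 3) / 3 = 4.00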